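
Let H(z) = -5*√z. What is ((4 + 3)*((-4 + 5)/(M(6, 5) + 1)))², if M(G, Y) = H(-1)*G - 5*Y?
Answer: -49/6724 - 490*I/15129 ≈ -0.0072873 - 0.032388*I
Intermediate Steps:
M(G, Y) = -5*Y - 5*I*G (M(G, Y) = (-5*I)*G - 5*Y = -5*I*G - 5*Y = -5*Y - 5*I*G)
((4 + 3)*((-4 + 5)/(M(6, 5) + 1)))² = ((4 + 3)*((-4 + 5)/((-5*5 - 5*I*6) + 1)))² = (7*(1/((-25 - 30*I) + 1)))² = (7*(1/(-24 - 30*I)))² = (7*(1*((-24 + 30*I)/1476)))² = (7*((-24 + 30*I)/1476))² = (7*(-24 + 30*I)/1476)² = 49*(-24 + 30*I)²/2178576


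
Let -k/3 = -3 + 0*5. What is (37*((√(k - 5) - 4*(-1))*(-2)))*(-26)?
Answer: 11544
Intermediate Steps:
k = 9 (k = -3*(-3 + 0*5) = -3*(-3 + 0) = -3*(-3) = 9)
(37*((√(k - 5) - 4*(-1))*(-2)))*(-26) = (37*((√(9 - 5) - 4*(-1))*(-2)))*(-26) = (37*((√4 + 4)*(-2)))*(-26) = (37*((2 + 4)*(-2)))*(-26) = (37*(6*(-2)))*(-26) = (37*(-12))*(-26) = -444*(-26) = 11544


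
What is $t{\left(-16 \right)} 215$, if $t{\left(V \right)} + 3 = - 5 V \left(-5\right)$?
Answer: $-86645$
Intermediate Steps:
$t{\left(V \right)} = -3 + 25 V$ ($t{\left(V \right)} = -3 + - 5 V \left(-5\right) = -3 + 25 V$)
$t{\left(-16 \right)} 215 = \left(-3 + 25 \left(-16\right)\right) 215 = \left(-3 - 400\right) 215 = \left(-403\right) 215 = -86645$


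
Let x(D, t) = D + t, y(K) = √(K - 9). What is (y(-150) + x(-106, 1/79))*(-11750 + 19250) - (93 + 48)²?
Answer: -64368099/79 + 7500*I*√159 ≈ -8.1479e+5 + 94571.0*I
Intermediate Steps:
y(K) = √(-9 + K)
(y(-150) + x(-106, 1/79))*(-11750 + 19250) - (93 + 48)² = (√(-9 - 150) + (-106 + 1/79))*(-11750 + 19250) - (93 + 48)² = (√(-159) + (-106 + 1/79))*7500 - 1*141² = (I*√159 - 8373/79)*7500 - 1*19881 = (-8373/79 + I*√159)*7500 - 19881 = (-62797500/79 + 7500*I*√159) - 19881 = -64368099/79 + 7500*I*√159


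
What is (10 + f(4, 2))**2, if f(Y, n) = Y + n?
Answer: 256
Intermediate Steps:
(10 + f(4, 2))**2 = (10 + (4 + 2))**2 = (10 + 6)**2 = 16**2 = 256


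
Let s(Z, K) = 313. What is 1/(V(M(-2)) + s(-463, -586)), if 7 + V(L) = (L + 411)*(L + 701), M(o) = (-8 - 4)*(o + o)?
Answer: 1/344097 ≈ 2.9062e-6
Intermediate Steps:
M(o) = -24*o
V(L) = -7 + (411 + L)*(701 + L) (V(L) = -7 + (L + 411)*(L + 701) = -7 + (411 + L)*(701 + L))
1/(V(M(-2)) + s(-463, -586)) = 1/((288104 + (-24*(-2))² + 1112*(-24*(-2))) + 313) = 1/((288104 + 48² + 1112*48) + 313) = 1/((288104 + 2304 + 53376) + 313) = 1/(343784 + 313) = 1/344097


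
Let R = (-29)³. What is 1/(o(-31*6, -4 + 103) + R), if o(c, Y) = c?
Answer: -1/24575 ≈ -4.0692e-5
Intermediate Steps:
R = -24389
1/(o(-31*6, -4 + 103) + R) = 1/(-31*6 - 24389) = 1/(-186 - 24389) = 1/(-24575) = -1/24575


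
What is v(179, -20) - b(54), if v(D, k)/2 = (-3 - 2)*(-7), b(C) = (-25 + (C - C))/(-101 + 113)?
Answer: 865/12 ≈ 72.083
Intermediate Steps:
b(C) = -25/12 (b(C) = (-25 + 0)/12 = -25*1/12 = -25/12)
v(D, k) = 70 (v(D, k) = 2*((-3 - 2)*(-7)) = 2*(-5*(-7)) = 2*35 = 70)
v(179, -20) - b(54) = 70 - 1*(-25/12) = 70 + 25/12 = 865/12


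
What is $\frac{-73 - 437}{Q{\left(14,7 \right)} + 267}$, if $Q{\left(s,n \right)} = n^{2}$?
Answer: $- \frac{255}{158} \approx -1.6139$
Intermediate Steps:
$\frac{-73 - 437}{Q{\left(14,7 \right)} + 267} = \frac{-73 - 437}{7^{2} + 267} = \frac{-73 - 437}{49 + 267} = \frac{-73 - 437}{316} = \left(-510\right) \frac{1}{316} = - \frac{255}{158}$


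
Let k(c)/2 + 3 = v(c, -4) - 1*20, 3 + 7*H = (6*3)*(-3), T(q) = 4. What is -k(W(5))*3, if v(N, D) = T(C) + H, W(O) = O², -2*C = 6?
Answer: 1140/7 ≈ 162.86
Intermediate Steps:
C = -3 (C = -½*6 = -3)
H = -57/7 (H = -3/7 + ((6*3)*(-3))/7 = -3/7 + (18*(-3))/7 = -3/7 + (⅐)*(-54) = -3/7 - 54/7 = -57/7 ≈ -8.1429)
v(N, D) = -29/7 (v(N, D) = 4 - 57/7 = -29/7)
k(c) = -380/7 (k(c) = -6 + 2*(-29/7 - 1*20) = -6 + 2*(-29/7 - 20) = -6 + 2*(-169/7) = -6 - 338/7 = -380/7)
-k(W(5))*3 = -(-380)*3/7 = -1*(-1140/7) = 1140/7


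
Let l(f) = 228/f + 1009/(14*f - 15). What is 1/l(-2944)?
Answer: -30346016/3092791 ≈ -9.8119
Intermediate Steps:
l(f) = 228/f + 1009/(-15 + 14*f)
1/l(-2944) = 1/((-3420 + 4201*(-2944))/((-2944)*(-15 + 14*(-2944)))) = 1/(-(-3420 - 12367744)/(2944*(-15 - 41216))) = 1/(-1/2944*(-12371164)/(-41231)) = 1/(-1/2944*(-1/41231)*(-12371164)) = 1/(-3092791/30346016) = -30346016/3092791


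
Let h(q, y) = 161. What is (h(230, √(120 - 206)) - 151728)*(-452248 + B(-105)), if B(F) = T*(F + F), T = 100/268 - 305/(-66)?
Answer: 50635465619817/737 ≈ 6.8705e+10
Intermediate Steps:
T = 22085/4422 (T = 100*(1/268) - 305*(-1/66) = 25/67 + 305/66 = 22085/4422 ≈ 4.9943)
B(F) = 22085*F/2211 (B(F) = 22085*(F + F)/4422 = 22085*(2*F)/4422 = 22085*F/2211)
(h(230, √(120 - 206)) - 151728)*(-452248 + B(-105)) = (161 - 151728)*(-452248 + (22085/2211)*(-105)) = -151567*(-452248 - 772975/737) = -151567*(-334079751/737) = 50635465619817/737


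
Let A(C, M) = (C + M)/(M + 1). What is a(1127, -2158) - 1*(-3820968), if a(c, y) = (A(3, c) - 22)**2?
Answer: 1215574893577/318096 ≈ 3.8214e+6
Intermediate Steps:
A(C, M) = (C + M)/(1 + M)
a(c, y) = (-22 + (3 + c)/(1 + c))**2 (a(c, y) = ((3 + c)/(1 + c) - 22)**2 = (-22 + (3 + c)/(1 + c))**2)
a(1127, -2158) - 1*(-3820968) = (19 + 21*1127)**2/(1 + 1127)**2 - 1*(-3820968) = (19 + 23667)**2/1128**2 + 3820968 = (1/1272384)*23686**2 + 3820968 = (1/1272384)*561026596 + 3820968 = 140256649/318096 + 3820968 = 1215574893577/318096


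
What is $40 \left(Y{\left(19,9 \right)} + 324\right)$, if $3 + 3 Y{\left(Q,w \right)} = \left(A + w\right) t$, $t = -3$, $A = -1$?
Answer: $12600$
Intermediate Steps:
$Y{\left(Q,w \right)} = - w$ ($Y{\left(Q,w \right)} = -1 + \frac{\left(-1 + w\right) \left(-3\right)}{3} = -1 + \frac{3 - 3 w}{3} = -1 - \left(-1 + w\right) = - w$)
$40 \left(Y{\left(19,9 \right)} + 324\right) = 40 \left(\left(-1\right) 9 + 324\right) = 40 \left(-9 + 324\right) = 40 \cdot 315 = 12600$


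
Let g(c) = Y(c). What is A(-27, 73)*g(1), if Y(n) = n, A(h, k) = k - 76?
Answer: -3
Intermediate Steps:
A(h, k) = -76 + k
g(c) = c
A(-27, 73)*g(1) = (-76 + 73)*1 = -3*1 = -3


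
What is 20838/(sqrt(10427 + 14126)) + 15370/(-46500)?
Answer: -1537/4650 + 20838*sqrt(24553)/24553 ≈ 132.65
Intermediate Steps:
20838/(sqrt(10427 + 14126)) + 15370/(-46500) = 20838/(sqrt(24553)) + 15370*(-1/46500) = 20838*(sqrt(24553)/24553) - 1537/4650 = 20838*sqrt(24553)/24553 - 1537/4650 = -1537/4650 + 20838*sqrt(24553)/24553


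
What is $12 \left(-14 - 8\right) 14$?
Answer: $-3696$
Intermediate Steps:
$12 \left(-14 - 8\right) 14 = 12 \left(-22\right) 14 = \left(-264\right) 14 = -3696$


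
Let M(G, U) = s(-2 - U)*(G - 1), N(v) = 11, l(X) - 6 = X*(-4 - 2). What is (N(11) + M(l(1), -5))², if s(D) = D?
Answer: 64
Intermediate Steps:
l(X) = 6 - 6*X (l(X) = 6 + X*(-4 - 2) = 6 + X*(-6) = 6 - 6*X)
M(G, U) = (-1 + G)*(-2 - U) (M(G, U) = (-2 - U)*(G - 1) = (-2 - U)*(-1 + G) = (-1 + G)*(-2 - U))
(N(11) + M(l(1), -5))² = (11 - (-1 + (6 - 6*1))*(2 - 5))² = (11 - 1*(-1 + (6 - 6))*(-3))² = (11 - 1*(-1 + 0)*(-3))² = (11 - 1*(-1)*(-3))² = (11 - 3)² = 8² = 64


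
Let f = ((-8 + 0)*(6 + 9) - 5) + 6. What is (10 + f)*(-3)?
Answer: 327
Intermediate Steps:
f = -119 (f = (-8*15 - 5) + 6 = (-120 - 5) + 6 = -125 + 6 = -119)
(10 + f)*(-3) = (10 - 119)*(-3) = -109*(-3) = 327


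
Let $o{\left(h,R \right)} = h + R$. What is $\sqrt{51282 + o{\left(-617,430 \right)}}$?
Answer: $\sqrt{51095} \approx 226.04$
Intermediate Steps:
$o{\left(h,R \right)} = R + h$
$\sqrt{51282 + o{\left(-617,430 \right)}} = \sqrt{51282 + \left(430 - 617\right)} = \sqrt{51282 - 187} = \sqrt{51095}$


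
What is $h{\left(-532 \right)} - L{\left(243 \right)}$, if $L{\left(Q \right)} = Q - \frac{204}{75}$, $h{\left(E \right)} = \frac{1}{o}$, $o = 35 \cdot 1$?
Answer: $- \frac{42044}{175} \approx -240.25$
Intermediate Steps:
$o = 35$
$h{\left(E \right)} = \frac{1}{35}$
$L{\left(Q \right)} = - \frac{68}{25} + Q$ ($L{\left(Q \right)} = Q - 204 \cdot \frac{1}{75} = Q - \frac{68}{25} = - \frac{68}{25} + Q$)
$h{\left(-532 \right)} - L{\left(243 \right)} = \frac{1}{35} - \left(- \frac{68}{25} + 243\right) = \frac{1}{35} - \frac{6007}{25} = - \frac{42044}{175}$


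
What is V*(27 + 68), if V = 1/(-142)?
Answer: -95/142 ≈ -0.66901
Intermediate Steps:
V = -1/142 ≈ -0.0070423
V*(27 + 68) = -(27 + 68)/142 = -1/142*95 = -95/142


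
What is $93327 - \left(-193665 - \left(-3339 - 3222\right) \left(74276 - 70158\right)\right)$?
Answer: $-26731206$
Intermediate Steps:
$93327 - \left(-193665 - \left(-3339 - 3222\right) \left(74276 - 70158\right)\right) = 93327 - \left(-193665 - \left(-6561\right) 4118\right) = 93327 - \left(-193665 - -27018198\right) = 93327 - \left(-193665 + 27018198\right) = 93327 - 26824533 = -26731206$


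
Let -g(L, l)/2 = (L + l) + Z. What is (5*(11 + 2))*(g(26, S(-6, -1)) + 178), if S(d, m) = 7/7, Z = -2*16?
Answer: 12220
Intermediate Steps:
Z = -32
S(d, m) = 1 (S(d, m) = 7*(⅐) = 1)
g(L, l) = 64 - 2*L - 2*l (g(L, l) = -2*((L + l) - 32) = -2*(-32 + L + l) = 64 - 2*L - 2*l)
(5*(11 + 2))*(g(26, S(-6, -1)) + 178) = (5*(11 + 2))*((64 - 2*26 - 2*1) + 178) = (5*13)*((64 - 52 - 2) + 178) = 65*(10 + 178) = 65*188 = 12220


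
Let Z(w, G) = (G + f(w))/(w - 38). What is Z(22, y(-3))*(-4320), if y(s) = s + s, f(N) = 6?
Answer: 0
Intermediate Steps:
y(s) = 2*s
Z(w, G) = (6 + G)/(-38 + w) (Z(w, G) = (G + 6)/(w - 38) = (6 + G)/(-38 + w))
Z(22, y(-3))*(-4320) = ((6 + 2*(-3))/(-38 + 22))*(-4320) = ((6 - 6)/(-16))*(-4320) = -1/16*0*(-4320) = 0*(-4320) = 0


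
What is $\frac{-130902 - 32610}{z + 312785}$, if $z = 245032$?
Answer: $- \frac{54504}{185939} \approx -0.29313$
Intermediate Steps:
$\frac{-130902 - 32610}{z + 312785} = \frac{-130902 - 32610}{245032 + 312785} = - \frac{163512}{557817} = \left(-163512\right) \frac{1}{557817} = - \frac{54504}{185939}$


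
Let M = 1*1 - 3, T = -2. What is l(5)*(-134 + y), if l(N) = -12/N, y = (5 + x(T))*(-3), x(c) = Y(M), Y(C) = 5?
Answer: 1968/5 ≈ 393.60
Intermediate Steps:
M = -2 (M = 1 - 3 = -2)
x(c) = 5
y = -30 (y = (5 + 5)*(-3) = 10*(-3) = -30)
l(5)*(-134 + y) = (-12/5)*(-134 - 30) = -12*⅕*(-164) = -12/5*(-164) = 1968/5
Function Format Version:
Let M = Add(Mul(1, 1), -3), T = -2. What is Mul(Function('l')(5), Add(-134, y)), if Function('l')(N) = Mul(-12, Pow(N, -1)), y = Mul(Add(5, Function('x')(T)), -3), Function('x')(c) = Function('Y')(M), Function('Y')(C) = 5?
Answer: Rational(1968, 5) ≈ 393.60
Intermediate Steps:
M = -2 (M = Add(1, -3) = -2)
Function('x')(c) = 5
y = -30 (y = Mul(Add(5, 5), -3) = Mul(10, -3) = -30)
Mul(Function('l')(5), Add(-134, y)) = Mul(Mul(-12, Pow(5, -1)), Add(-134, -30)) = Mul(Mul(-12, Rational(1, 5)), -164) = Mul(Rational(-12, 5), -164) = Rational(1968, 5)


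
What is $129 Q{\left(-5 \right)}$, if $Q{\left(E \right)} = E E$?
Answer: $3225$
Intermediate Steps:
$Q{\left(E \right)} = E^{2}$
$129 Q{\left(-5 \right)} = 129 \left(-5\right)^{2} = 129 \cdot 25 = 3225$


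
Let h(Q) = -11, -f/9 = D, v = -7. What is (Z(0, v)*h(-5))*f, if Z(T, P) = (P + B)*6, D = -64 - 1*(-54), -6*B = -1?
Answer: 40590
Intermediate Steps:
B = ⅙ (B = -⅙*(-1) = ⅙ ≈ 0.16667)
D = -10 (D = -64 + 54 = -10)
Z(T, P) = 1 + 6*P (Z(T, P) = (P + ⅙)*6 = (⅙ + P)*6 = 1 + 6*P)
f = 90 (f = -9*(-10) = 90)
(Z(0, v)*h(-5))*f = ((1 + 6*(-7))*(-11))*90 = ((1 - 42)*(-11))*90 = -41*(-11)*90 = 451*90 = 40590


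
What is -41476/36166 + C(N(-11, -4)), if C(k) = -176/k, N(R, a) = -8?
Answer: 377088/18083 ≈ 20.853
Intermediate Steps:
-41476/36166 + C(N(-11, -4)) = -41476/36166 - 176/(-8) = -41476*1/36166 - 176*(-1/8) = -20738/18083 + 22 = 377088/18083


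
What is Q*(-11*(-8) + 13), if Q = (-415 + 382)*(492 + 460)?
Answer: -3173016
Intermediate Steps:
Q = -31416 (Q = -33*952 = -31416)
Q*(-11*(-8) + 13) = -31416*(-11*(-8) + 13) = -31416*(88 + 13) = -31416*101 = -3173016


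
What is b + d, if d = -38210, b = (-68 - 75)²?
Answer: -17761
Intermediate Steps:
b = 20449 (b = (-143)² = 20449)
b + d = 20449 - 38210 = -17761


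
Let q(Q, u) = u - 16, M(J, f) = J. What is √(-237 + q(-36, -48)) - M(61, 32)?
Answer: -61 + I*√301 ≈ -61.0 + 17.349*I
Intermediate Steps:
q(Q, u) = -16 + u
√(-237 + q(-36, -48)) - M(61, 32) = √(-237 + (-16 - 48)) - 1*61 = √(-237 - 64) - 61 = √(-301) - 61 = I*√301 - 61 = -61 + I*√301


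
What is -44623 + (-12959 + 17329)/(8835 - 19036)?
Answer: -455203593/10201 ≈ -44623.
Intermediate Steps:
-44623 + (-12959 + 17329)/(8835 - 19036) = -44623 + 4370/(-10201) = -44623 + 4370*(-1/10201) = -44623 - 4370/10201 = -455203593/10201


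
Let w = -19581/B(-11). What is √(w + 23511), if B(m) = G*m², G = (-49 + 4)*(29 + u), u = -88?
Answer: 2*√557034245895/9735 ≈ 153.33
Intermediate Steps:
G = 2655 (G = (-49 + 4)*(29 - 88) = -45*(-59) = 2655)
B(m) = 2655*m²
w = -6527/107085 (w = -19581/(2655*(-11)²) = -19581/(2655*121) = -19581/321255 = -19581*1/321255 = -6527/107085 ≈ -0.060952)
√(w + 23511) = √(-6527/107085 + 23511) = √(2517668908/107085) = 2*√557034245895/9735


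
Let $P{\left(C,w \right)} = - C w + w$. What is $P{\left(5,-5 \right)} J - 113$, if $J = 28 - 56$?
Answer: $-673$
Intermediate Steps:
$P{\left(C,w \right)} = w - C w$ ($P{\left(C,w \right)} = - C w + w = w - C w$)
$J = -28$
$P{\left(5,-5 \right)} J - 113 = - 5 \left(1 - 5\right) \left(-28\right) - 113 = \left(-5\right) \left(-4\right) \left(-28\right) - 113 = 20 \left(-28\right) - 113 = -560 - 113 = -673$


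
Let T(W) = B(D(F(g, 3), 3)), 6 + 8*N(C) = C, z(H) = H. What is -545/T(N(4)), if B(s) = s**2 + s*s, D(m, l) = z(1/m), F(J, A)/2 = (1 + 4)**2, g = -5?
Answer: -681250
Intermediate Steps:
F(J, A) = 50 (F(J, A) = 2*(1 + 4)**2 = 2*5**2 = 2*25 = 50)
D(m, l) = 1/m
N(C) = -3/4 + C/8
B(s) = 2*s**2 (B(s) = s**2 + s**2 = 2*s**2)
T(W) = 1/1250 (T(W) = 2*(1/50)**2 = 2*(1/2500) = 1/1250)
-545/T(N(4)) = -545/1/1250 = -545*1250 = -681250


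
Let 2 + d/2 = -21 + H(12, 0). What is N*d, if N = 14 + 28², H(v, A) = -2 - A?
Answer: -39900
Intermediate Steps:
d = -50 (d = -4 + 2*(-21 + (-2 - 1*0)) = -4 + 2*(-21 + (-2 + 0)) = -4 + 2*(-21 - 2) = -4 + 2*(-23) = -4 - 46 = -50)
N = 798 (N = 14 + 784 = 798)
N*d = 798*(-50) = -39900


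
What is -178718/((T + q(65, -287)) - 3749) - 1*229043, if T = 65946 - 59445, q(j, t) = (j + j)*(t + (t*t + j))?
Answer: -1223302948392/5340931 ≈ -2.2904e+5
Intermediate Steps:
q(j, t) = 2*j*(j + t + t**2) (q(j, t) = (2*j)*(t + (t**2 + j)) = (2*j)*(t + (j + t**2)) = (2*j)*(j + t + t**2) = 2*j*(j + t + t**2))
T = 6501
-178718/((T + q(65, -287)) - 3749) - 1*229043 = -178718/((6501 + 2*65*(65 - 287 + (-287)**2)) - 3749) - 1*229043 = -178718/((6501 + 2*65*(65 - 287 + 82369)) - 3749) - 229043 = -178718/((6501 + 2*65*82147) - 3749) - 229043 = -178718/((6501 + 10679110) - 3749) - 229043 = -178718/(10685611 - 3749) - 229043 = -178718/10681862 - 229043 = -178718*1/10681862 - 229043 = -89359/5340931 - 229043 = -1223302948392/5340931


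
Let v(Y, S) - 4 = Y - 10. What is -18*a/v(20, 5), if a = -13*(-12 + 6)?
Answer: -702/7 ≈ -100.29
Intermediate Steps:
v(Y, S) = -6 + Y (v(Y, S) = 4 + (Y - 10) = 4 + (-10 + Y) = -6 + Y)
a = 78 (a = -13*(-6) = 78)
-18*a/v(20, 5) = -1404/(-6 + 20) = -1404/14 = -18*39/7 = -702/7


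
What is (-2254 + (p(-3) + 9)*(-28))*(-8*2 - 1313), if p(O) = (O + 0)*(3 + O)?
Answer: 3330474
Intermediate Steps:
p(O) = O*(3 + O)
(-2254 + (p(-3) + 9)*(-28))*(-8*2 - 1313) = (-2254 + (-3*(3 - 3) + 9)*(-28))*(-8*2 - 1313) = (-2254 + (-3*0 + 9)*(-28))*(-16 - 1313) = (-2254 + (0 + 9)*(-28))*(-1329) = (-2254 + 9*(-28))*(-1329) = (-2254 - 252)*(-1329) = -2506*(-1329) = 3330474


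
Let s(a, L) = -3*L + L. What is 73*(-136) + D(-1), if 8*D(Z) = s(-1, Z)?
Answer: -39711/4 ≈ -9927.8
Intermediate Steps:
s(a, L) = -2*L
D(Z) = -Z/4 (D(Z) = (-2*Z)/8 = -Z/4)
73*(-136) + D(-1) = 73*(-136) - 1/4*(-1) = -9928 + 1/4 = -39711/4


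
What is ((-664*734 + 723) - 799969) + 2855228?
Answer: 1568606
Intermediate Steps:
((-664*734 + 723) - 799969) + 2855228 = ((-487376 + 723) - 799969) + 2855228 = (-486653 - 799969) + 2855228 = -1286622 + 2855228 = 1568606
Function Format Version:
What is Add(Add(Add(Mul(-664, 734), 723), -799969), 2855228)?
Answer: 1568606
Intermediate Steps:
Add(Add(Add(Mul(-664, 734), 723), -799969), 2855228) = Add(Add(Add(-487376, 723), -799969), 2855228) = Add(Add(-486653, -799969), 2855228) = Add(-1286622, 2855228) = 1568606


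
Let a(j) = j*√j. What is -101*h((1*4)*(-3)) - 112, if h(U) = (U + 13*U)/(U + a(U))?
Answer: 14*(-16*√3 + 109*I)/(-I + 2*√3) ≈ -220.77 + 376.79*I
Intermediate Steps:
a(j) = j^(3/2)
h(U) = 14*U/(U + U^(3/2)) (h(U) = (U + 13*U)/(U + U^(3/2)) = (14*U)/(U + U^(3/2)) = 14*U/(U + U^(3/2)))
-101*h((1*4)*(-3)) - 112 = -1414*(1*4)*(-3)/((1*4)*(-3) + ((1*4)*(-3))^(3/2)) - 112 = -1414*4*(-3)/(4*(-3) + (4*(-3))^(3/2)) - 112 = -1414*(-12)/(-12 + (-12)^(3/2)) - 112 = -1414*(-12)/(-12 - 24*I*√3) - 112 = -(-16968)/(-12 - 24*I*√3) - 112 = 16968/(-12 - 24*I*√3) - 112 = -112 + 16968/(-12 - 24*I*√3)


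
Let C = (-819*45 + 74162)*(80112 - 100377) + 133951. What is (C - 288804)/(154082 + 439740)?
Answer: -378090604/296911 ≈ -1273.4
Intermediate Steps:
C = -755892404 (C = (-36855 + 74162)*(-20265) + 133951 = 37307*(-20265) + 133951 = -756026355 + 133951 = -755892404)
(C - 288804)/(154082 + 439740) = (-755892404 - 288804)/(154082 + 439740) = -756181208/593822 = -756181208*1/593822 = -378090604/296911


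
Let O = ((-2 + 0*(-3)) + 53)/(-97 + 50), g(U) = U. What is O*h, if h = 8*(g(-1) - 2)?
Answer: 1224/47 ≈ 26.043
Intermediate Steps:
O = -51/47 (O = ((-2 + 0) + 53)/(-47) = (-2 + 53)*(-1/47) = 51*(-1/47) = -51/47 ≈ -1.0851)
h = -24 (h = 8*(-1 - 2) = 8*(-3) = -24)
O*h = -51/47*(-24) = 1224/47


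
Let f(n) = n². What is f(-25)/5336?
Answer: 625/5336 ≈ 0.11713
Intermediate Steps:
f(-25)/5336 = (-25)²/5336 = 625*(1/5336) = 625/5336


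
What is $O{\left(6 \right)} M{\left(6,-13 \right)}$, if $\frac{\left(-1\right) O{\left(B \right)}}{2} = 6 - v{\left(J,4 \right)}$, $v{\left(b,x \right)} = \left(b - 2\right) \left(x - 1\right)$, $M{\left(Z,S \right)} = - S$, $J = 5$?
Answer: $78$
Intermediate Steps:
$v{\left(b,x \right)} = \left(-1 + x\right) \left(-2 + b\right)$ ($v{\left(b,x \right)} = \left(-2 + b\right) \left(-1 + x\right) = \left(-1 + x\right) \left(-2 + b\right)$)
$O{\left(B \right)} = 6$ ($O{\left(B \right)} = - 2 \left(6 - \left(2 - 5 - 8 + 5 \cdot 4\right)\right) = - 2 \left(6 - \left(2 - 5 - 8 + 20\right)\right) = - 2 \left(6 - 9\right) = \left(-2\right) \left(-3\right) = 6$)
$O{\left(6 \right)} M{\left(6,-13 \right)} = 6 \left(\left(-1\right) \left(-13\right)\right) = 6 \cdot 13 = 78$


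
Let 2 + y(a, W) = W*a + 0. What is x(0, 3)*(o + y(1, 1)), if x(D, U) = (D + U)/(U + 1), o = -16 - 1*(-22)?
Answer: 15/4 ≈ 3.7500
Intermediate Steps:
o = 6 (o = -16 + 22 = 6)
x(D, U) = (D + U)/(1 + U)
y(a, W) = -2 + W*a (y(a, W) = -2 + (W*a + 0) = -2 + W*a)
x(0, 3)*(o + y(1, 1)) = ((0 + 3)/(1 + 3))*(6 + (-2 + 1*1)) = (3/4)*(6 + (-2 + 1)) = ((¼)*3)*(6 - 1) = (¾)*5 = 15/4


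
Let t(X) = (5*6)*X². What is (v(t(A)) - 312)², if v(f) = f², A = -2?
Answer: 198471744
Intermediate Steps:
t(X) = 30*X²
(v(t(A)) - 312)² = ((30*(-2)²)² - 312)² = ((30*4)² - 312)² = (120² - 312)² = (14400 - 312)² = 14088² = 198471744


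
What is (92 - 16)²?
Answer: 5776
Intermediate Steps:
(92 - 16)² = 76² = 5776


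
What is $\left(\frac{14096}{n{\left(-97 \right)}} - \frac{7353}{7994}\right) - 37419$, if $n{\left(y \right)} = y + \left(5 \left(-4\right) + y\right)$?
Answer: $- \frac{32063769485}{855358} \approx -37486.0$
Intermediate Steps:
$n{\left(y \right)} = -20 + 2 y$ ($n{\left(y \right)} = y + \left(-20 + y\right) = -20 + 2 y$)
$\left(\frac{14096}{n{\left(-97 \right)}} - \frac{7353}{7994}\right) - 37419 = \left(\frac{14096}{-20 + 2 \left(-97\right)} - \frac{7353}{7994}\right) - 37419 = \left(\frac{14096}{-20 - 194} - \frac{7353}{7994}\right) - 37419 = \left(\frac{14096}{-214} - \frac{7353}{7994}\right) - 37419 = \left(14096 \left(- \frac{1}{214}\right) - \frac{7353}{7994}\right) - 37419 = \left(- \frac{7048}{107} - \frac{7353}{7994}\right) - 37419 = - \frac{57128483}{855358} - 37419 = - \frac{32063769485}{855358}$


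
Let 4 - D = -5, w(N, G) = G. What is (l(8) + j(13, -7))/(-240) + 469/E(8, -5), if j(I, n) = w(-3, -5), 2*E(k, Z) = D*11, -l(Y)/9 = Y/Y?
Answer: 37751/3960 ≈ 9.5331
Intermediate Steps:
D = 9 (D = 4 - 1*(-5) = 4 + 5 = 9)
l(Y) = -9 (l(Y) = -9*Y/Y = -9*1 = -9)
E(k, Z) = 99/2 (E(k, Z) = (9*11)/2 = (½)*99 = 99/2)
j(I, n) = -5
(l(8) + j(13, -7))/(-240) + 469/E(8, -5) = (-9 - 5)/(-240) + 469/(99/2) = -14*(-1/240) + 469*(2/99) = 7/120 + 938/99 = 37751/3960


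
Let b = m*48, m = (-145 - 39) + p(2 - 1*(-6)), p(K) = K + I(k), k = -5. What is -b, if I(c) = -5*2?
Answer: 8928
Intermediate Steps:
I(c) = -10
p(K) = -10 + K (p(K) = K - 10 = -10 + K)
m = -186 (m = (-145 - 39) + (-10 + (2 - 1*(-6))) = -184 + (-10 + (2 + 6)) = -184 + (-10 + 8) = -184 - 2 = -186)
b = -8928 (b = -186*48 = -8928)
-b = -1*(-8928) = 8928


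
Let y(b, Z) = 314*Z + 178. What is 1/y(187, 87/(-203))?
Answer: 7/304 ≈ 0.023026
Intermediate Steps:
y(b, Z) = 178 + 314*Z
1/y(187, 87/(-203)) = 1/(178 + 314*(87/(-203))) = 1/(178 + 314*(87*(-1/203))) = 1/(178 + 314*(-3/7)) = 1/(178 - 942/7) = 1/(304/7) = 7/304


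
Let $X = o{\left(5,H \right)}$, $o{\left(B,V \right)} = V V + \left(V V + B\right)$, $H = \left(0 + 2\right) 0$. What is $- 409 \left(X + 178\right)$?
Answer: $-74847$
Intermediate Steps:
$H = 0$ ($H = 2 \cdot 0 = 0$)
$o{\left(B,V \right)} = B + 2 V^{2}$ ($o{\left(B,V \right)} = V^{2} + \left(V^{2} + B\right) = V^{2} + \left(B + V^{2}\right) = B + 2 V^{2}$)
$X = 5$ ($X = 5 + 2 \cdot 0^{2} = 5 + 2 \cdot 0 = 5 + 0 = 5$)
$- 409 \left(X + 178\right) = - 409 \left(5 + 178\right) = \left(-409\right) 183 = -74847$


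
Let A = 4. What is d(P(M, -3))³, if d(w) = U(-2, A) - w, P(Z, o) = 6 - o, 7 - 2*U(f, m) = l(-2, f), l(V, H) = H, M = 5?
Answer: -729/8 ≈ -91.125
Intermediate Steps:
U(f, m) = 7/2 - f/2
d(w) = 9/2 - w (d(w) = (7/2 - ½*(-2)) - w = (7/2 + 1) - w = 9/2 - w)
d(P(M, -3))³ = (9/2 - (6 - 1*(-3)))³ = (9/2 - (6 + 3))³ = (9/2 - 1*9)³ = (9/2 - 9)³ = (-9/2)³ = -729/8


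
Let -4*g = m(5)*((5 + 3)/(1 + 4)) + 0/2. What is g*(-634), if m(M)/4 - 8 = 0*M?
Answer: 40576/5 ≈ 8115.2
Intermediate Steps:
m(M) = 32 (m(M) = 32 + 4*(0*M) = 32 + 4*0 = 32 + 0 = 32)
g = -64/5 (g = -(32*((5 + 3)/(1 + 4)) + 0/2)/4 = -(32*(8/5) + 0*(1/2))/4 = -(32*(8*(1/5)) + 0)/4 = -(32*(8/5) + 0)/4 = -(256/5 + 0)/4 = -1/4*256/5 = -64/5 ≈ -12.800)
g*(-634) = -64/5*(-634) = 40576/5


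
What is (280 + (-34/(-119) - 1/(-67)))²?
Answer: 17281994521/219961 ≈ 78569.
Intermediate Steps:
(280 + (-34/(-119) - 1/(-67)))² = (280 + (-34*(-1/119) - 1*(-1/67)))² = (280 + (2/7 + 1/67))² = (280 + 141/469)² = (131461/469)² = 17281994521/219961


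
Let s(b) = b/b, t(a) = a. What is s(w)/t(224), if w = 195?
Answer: 1/224 ≈ 0.0044643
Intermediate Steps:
s(b) = 1
s(w)/t(224) = 1/224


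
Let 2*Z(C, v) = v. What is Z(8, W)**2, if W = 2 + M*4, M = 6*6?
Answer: 5329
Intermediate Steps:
M = 36
W = 146 (W = 2 + 36*4 = 2 + 144 = 146)
Z(C, v) = v/2
Z(8, W)**2 = ((1/2)*146)**2 = 73**2 = 5329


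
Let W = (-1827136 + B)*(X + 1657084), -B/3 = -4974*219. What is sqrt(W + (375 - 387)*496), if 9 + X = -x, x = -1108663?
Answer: 2*sqrt(996206380291) ≈ 1.9962e+6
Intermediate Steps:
X = 1108654 (X = -9 - 1*(-1108663) = -9 + 1108663 = 1108654)
B = 3267918 (B = -(-14922)*219 = -3*(-1089306) = 3267918)
W = 3984825527116 (W = (-1827136 + 3267918)*(1108654 + 1657084) = 1440782*2765738 = 3984825527116)
sqrt(W + (375 - 387)*496) = sqrt(3984825527116 + (375 - 387)*496) = sqrt(3984825527116 - 12*496) = sqrt(3984825527116 - 5952) = sqrt(3984825521164) = 2*sqrt(996206380291)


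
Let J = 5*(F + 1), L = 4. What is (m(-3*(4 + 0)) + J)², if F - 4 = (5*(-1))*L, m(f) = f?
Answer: 7569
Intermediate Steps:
F = -16 (F = 4 + (5*(-1))*4 = 4 - 5*4 = 4 - 20 = -16)
J = -75 (J = 5*(-16 + 1) = 5*(-15) = -75)
(m(-3*(4 + 0)) + J)² = (-3*(4 + 0) - 75)² = (-3*4 - 75)² = (-12 - 75)² = (-87)² = 7569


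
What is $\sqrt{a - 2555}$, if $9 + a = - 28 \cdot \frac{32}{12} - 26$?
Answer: $\frac{i \sqrt{23982}}{3} \approx 51.62 i$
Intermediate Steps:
$a = - \frac{329}{3}$ ($a = -9 - \left(26 + 28 \cdot \frac{32}{12}\right) = -9 - \left(26 + 28 \cdot 32 \cdot \frac{1}{12}\right) = -9 - \frac{302}{3} = - \frac{329}{3} \approx -109.67$)
$\sqrt{a - 2555} = \sqrt{- \frac{329}{3} - 2555} = \sqrt{- \frac{7994}{3}} = \frac{i \sqrt{23982}}{3}$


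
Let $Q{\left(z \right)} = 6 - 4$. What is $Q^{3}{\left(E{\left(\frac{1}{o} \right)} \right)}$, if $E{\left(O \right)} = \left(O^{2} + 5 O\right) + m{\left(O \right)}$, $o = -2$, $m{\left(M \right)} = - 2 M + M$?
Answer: $8$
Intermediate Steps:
$m{\left(M \right)} = - M$
$E{\left(O \right)} = O^{2} + 4 O$ ($E{\left(O \right)} = \left(O^{2} + 5 O\right) - O = O^{2} + 4 O$)
$Q{\left(z \right)} = 2$
$Q^{3}{\left(E{\left(\frac{1}{o} \right)} \right)} = 2^{3} = 8$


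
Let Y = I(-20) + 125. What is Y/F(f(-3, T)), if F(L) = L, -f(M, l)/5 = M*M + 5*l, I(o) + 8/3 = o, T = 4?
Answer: -307/435 ≈ -0.70575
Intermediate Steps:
I(o) = -8/3 + o
f(M, l) = -25*l - 5*M**2 (f(M, l) = -5*(M*M + 5*l) = -5*(M**2 + 5*l) = -25*l - 5*M**2)
Y = 307/3 (Y = (-8/3 - 20) + 125 = -68/3 + 125 = 307/3 ≈ 102.33)
Y/F(f(-3, T)) = 307/(3*(-25*4 - 5*(-3)**2)) = 307/(3*(-100 - 5*9)) = 307/(3*(-100 - 45)) = (307/3)/(-145) = (307/3)*(-1/145) = -307/435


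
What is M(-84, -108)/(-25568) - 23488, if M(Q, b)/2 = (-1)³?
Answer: -300270591/12784 ≈ -23488.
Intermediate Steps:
M(Q, b) = -2 (M(Q, b) = 2*(-1)³ = 2*(-1) = -2)
M(-84, -108)/(-25568) - 23488 = -2/(-25568) - 23488 = -2*(-1/25568) - 23488 = 1/12784 - 23488 = -300270591/12784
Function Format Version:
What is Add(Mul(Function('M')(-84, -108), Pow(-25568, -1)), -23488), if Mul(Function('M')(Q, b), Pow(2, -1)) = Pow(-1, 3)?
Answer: Rational(-300270591, 12784) ≈ -23488.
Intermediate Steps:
Function('M')(Q, b) = -2 (Function('M')(Q, b) = Mul(2, Pow(-1, 3)) = Mul(2, -1) = -2)
Add(Mul(Function('M')(-84, -108), Pow(-25568, -1)), -23488) = Add(Mul(-2, Pow(-25568, -1)), -23488) = Add(Mul(-2, Rational(-1, 25568)), -23488) = Add(Rational(1, 12784), -23488) = Rational(-300270591, 12784)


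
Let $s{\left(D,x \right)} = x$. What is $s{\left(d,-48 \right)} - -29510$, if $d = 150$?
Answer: $29462$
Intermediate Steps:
$s{\left(d,-48 \right)} - -29510 = -48 - -29510 = -48 + 29510 = 29462$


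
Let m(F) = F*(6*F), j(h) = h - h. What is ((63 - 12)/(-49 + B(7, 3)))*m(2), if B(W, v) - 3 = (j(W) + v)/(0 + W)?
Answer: -8568/319 ≈ -26.859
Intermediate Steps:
j(h) = 0
m(F) = 6*F²
B(W, v) = 3 + v/W (B(W, v) = 3 + (0 + v)/(0 + W) = 3 + v/W)
((63 - 12)/(-49 + B(7, 3)))*m(2) = ((63 - 12)/(-49 + (3 + 3/7)))*(6*2²) = (51/(-49 + (3 + 3*(⅐))))*(6*4) = (51/(-49 + (3 + 3/7)))*24 = (51/(-49 + 24/7))*24 = (51/(-319/7))*24 = (51*(-7/319))*24 = -357/319*24 = -8568/319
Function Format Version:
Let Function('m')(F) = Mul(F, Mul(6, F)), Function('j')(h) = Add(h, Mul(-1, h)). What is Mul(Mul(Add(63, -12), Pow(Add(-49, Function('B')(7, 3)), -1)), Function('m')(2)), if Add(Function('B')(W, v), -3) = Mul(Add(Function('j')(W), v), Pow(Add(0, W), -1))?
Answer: Rational(-8568, 319) ≈ -26.859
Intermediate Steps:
Function('j')(h) = 0
Function('m')(F) = Mul(6, Pow(F, 2))
Function('B')(W, v) = Add(3, Mul(v, Pow(W, -1))) (Function('B')(W, v) = Add(3, Mul(Add(0, v), Pow(Add(0, W), -1))) = Add(3, Mul(v, Pow(W, -1))))
Mul(Mul(Add(63, -12), Pow(Add(-49, Function('B')(7, 3)), -1)), Function('m')(2)) = Mul(Mul(Add(63, -12), Pow(Add(-49, Add(3, Mul(3, Pow(7, -1)))), -1)), Mul(6, Pow(2, 2))) = Mul(Mul(51, Pow(Add(-49, Add(3, Mul(3, Rational(1, 7)))), -1)), Mul(6, 4)) = Mul(Mul(51, Pow(Add(-49, Add(3, Rational(3, 7))), -1)), 24) = Mul(Mul(51, Pow(Add(-49, Rational(24, 7)), -1)), 24) = Mul(Mul(51, Pow(Rational(-319, 7), -1)), 24) = Mul(Mul(51, Rational(-7, 319)), 24) = Mul(Rational(-357, 319), 24) = Rational(-8568, 319)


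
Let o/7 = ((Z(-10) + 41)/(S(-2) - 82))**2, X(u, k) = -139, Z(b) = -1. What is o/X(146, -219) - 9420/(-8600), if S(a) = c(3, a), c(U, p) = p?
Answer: 4081547/3765510 ≈ 1.0839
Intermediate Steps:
S(a) = a
o = 100/63 (o = 7*((-1 + 41)/(-2 - 82))**2 = 7*(40/(-84))**2 = 7*(40*(-1/84))**2 = 7*(-10/21)**2 = 7*(100/441) = 100/63 ≈ 1.5873)
o/X(146, -219) - 9420/(-8600) = (100/63)/(-139) - 9420/(-8600) = (100/63)*(-1/139) - 9420*(-1/8600) = -100/8757 + 471/430 = 4081547/3765510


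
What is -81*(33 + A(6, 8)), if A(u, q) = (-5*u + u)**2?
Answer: -49329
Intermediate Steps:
A(u, q) = 16*u**2 (A(u, q) = (-4*u)**2 = 16*u**2)
-81*(33 + A(6, 8)) = -81*(33 + 16*6**2) = -81*(33 + 16*36) = -81*(33 + 576) = -81*609 = -49329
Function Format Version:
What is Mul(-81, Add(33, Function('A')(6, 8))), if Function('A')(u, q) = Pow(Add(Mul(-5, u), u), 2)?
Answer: -49329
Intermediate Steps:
Function('A')(u, q) = Mul(16, Pow(u, 2)) (Function('A')(u, q) = Pow(Mul(-4, u), 2) = Mul(16, Pow(u, 2)))
Mul(-81, Add(33, Function('A')(6, 8))) = Mul(-81, Add(33, Mul(16, Pow(6, 2)))) = Mul(-81, Add(33, Mul(16, 36))) = Mul(-81, Add(33, 576)) = Mul(-81, 609) = -49329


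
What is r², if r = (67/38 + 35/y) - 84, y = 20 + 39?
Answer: 33505472025/5026564 ≈ 6665.7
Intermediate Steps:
y = 59
r = -183045/2242 (r = (67/38 + 35/59) - 84 = 5283/2242 - 84 = -183045/2242 ≈ -81.644)
r² = (-183045/2242)² = 33505472025/5026564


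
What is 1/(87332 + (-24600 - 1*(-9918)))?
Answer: 1/72650 ≈ 1.3765e-5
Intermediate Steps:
1/(87332 + (-24600 - 1*(-9918))) = 1/(87332 + (-24600 + 9918)) = 1/(87332 - 14682) = 1/72650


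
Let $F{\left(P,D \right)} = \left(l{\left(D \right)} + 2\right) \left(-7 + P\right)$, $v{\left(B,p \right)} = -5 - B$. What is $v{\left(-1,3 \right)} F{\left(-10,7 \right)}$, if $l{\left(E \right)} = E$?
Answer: $612$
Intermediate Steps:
$F{\left(P,D \right)} = \left(-7 + P\right) \left(2 + D\right)$ ($F{\left(P,D \right)} = \left(D + 2\right) \left(-7 + P\right) = \left(2 + D\right) \left(-7 + P\right) = \left(-7 + P\right) \left(2 + D\right)$)
$v{\left(-1,3 \right)} F{\left(-10,7 \right)} = \left(-5 - -1\right) \left(-14 - 49 + 2 \left(-10\right) + 7 \left(-10\right)\right) = \left(-5 + 1\right) \left(-14 - 49 - 20 - 70\right) = \left(-4\right) \left(-153\right) = 612$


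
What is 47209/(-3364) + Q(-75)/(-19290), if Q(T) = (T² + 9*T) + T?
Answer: -30902037/2163052 ≈ -14.286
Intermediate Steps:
Q(T) = T² + 10*T
47209/(-3364) + Q(-75)/(-19290) = 47209/(-3364) - 75*(10 - 75)/(-19290) = 47209*(-1/3364) - 75*(-65)*(-1/19290) = -47209/3364 + 4875*(-1/19290) = -47209/3364 - 325/1286 = -30902037/2163052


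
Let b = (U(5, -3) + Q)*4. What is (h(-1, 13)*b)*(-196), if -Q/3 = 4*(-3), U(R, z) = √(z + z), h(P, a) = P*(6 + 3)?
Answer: 254016 + 7056*I*√6 ≈ 2.5402e+5 + 17284.0*I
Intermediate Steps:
h(P, a) = 9*P (h(P, a) = P*9 = 9*P)
U(R, z) = √2*√z (U(R, z) = √(2*z) = √2*√z)
Q = 36 (Q = -12*(-3) = -3*(-12) = 36)
b = 144 + 4*I*√6 (b = (√2*√(-3) + 36)*4 = (√2*(I*√3) + 36)*4 = (I*√6 + 36)*4 = (36 + I*√6)*4 = 144 + 4*I*√6 ≈ 144.0 + 9.798*I)
(h(-1, 13)*b)*(-196) = ((9*(-1))*(144 + 4*I*√6))*(-196) = -9*(144 + 4*I*√6)*(-196) = (-1296 - 36*I*√6)*(-196) = 254016 + 7056*I*√6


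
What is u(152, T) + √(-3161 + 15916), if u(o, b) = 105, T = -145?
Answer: 105 + √12755 ≈ 217.94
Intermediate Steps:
u(152, T) + √(-3161 + 15916) = 105 + √(-3161 + 15916) = 105 + √12755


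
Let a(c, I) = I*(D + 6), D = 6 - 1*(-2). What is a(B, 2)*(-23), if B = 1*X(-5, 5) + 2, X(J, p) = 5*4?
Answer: -644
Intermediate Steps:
X(J, p) = 20
B = 22 (B = 1*20 + 2 = 20 + 2 = 22)
D = 8 (D = 6 + 2 = 8)
a(c, I) = 14*I (a(c, I) = I*(8 + 6) = I*14 = 14*I)
a(B, 2)*(-23) = (14*2)*(-23) = 28*(-23) = -644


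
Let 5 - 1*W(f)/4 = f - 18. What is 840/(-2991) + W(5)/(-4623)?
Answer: -455408/1536377 ≈ -0.29642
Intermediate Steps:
W(f) = 92 - 4*f (W(f) = 20 - 4*(f - 18) = 20 - 4*(-18 + f) = 20 + (72 - 4*f) = 92 - 4*f)
840/(-2991) + W(5)/(-4623) = 840/(-2991) + (92 - 4*5)/(-4623) = 840*(-1/2991) + (92 - 20)*(-1/4623) = -280/997 + 72*(-1/4623) = -280/997 - 24/1541 = -455408/1536377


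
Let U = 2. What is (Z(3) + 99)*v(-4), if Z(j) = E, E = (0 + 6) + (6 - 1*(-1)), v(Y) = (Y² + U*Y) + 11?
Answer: 2128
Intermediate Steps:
v(Y) = 11 + Y² + 2*Y (v(Y) = (Y² + 2*Y) + 11 = 11 + Y² + 2*Y)
E = 13 (E = 6 + (6 + 1) = 6 + 7 = 13)
Z(j) = 13
(Z(3) + 99)*v(-4) = (13 + 99)*(11 + (-4)² + 2*(-4)) = 112*(11 + 16 - 8) = 112*19 = 2128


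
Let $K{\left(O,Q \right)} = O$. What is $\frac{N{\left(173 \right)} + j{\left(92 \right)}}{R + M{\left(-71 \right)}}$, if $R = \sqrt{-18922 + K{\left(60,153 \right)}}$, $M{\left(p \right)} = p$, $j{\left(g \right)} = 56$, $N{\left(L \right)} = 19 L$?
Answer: $- \frac{237353}{23903} - \frac{3343 i \sqrt{18862}}{23903} \approx -9.9298 - 19.208 i$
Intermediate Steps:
$R = i \sqrt{18862}$ ($R = \sqrt{-18922 + 60} = \sqrt{-18862} = i \sqrt{18862} \approx 137.34 i$)
$\frac{N{\left(173 \right)} + j{\left(92 \right)}}{R + M{\left(-71 \right)}} = \frac{19 \cdot 173 + 56}{i \sqrt{18862} - 71} = \frac{3287 + 56}{-71 + i \sqrt{18862}} = \frac{3343}{-71 + i \sqrt{18862}}$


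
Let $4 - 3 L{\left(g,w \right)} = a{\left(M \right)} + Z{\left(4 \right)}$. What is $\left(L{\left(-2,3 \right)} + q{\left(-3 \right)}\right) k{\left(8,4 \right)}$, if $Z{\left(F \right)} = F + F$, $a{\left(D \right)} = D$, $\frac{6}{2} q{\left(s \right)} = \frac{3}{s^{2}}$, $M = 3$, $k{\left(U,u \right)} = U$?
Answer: $- \frac{160}{9} \approx -17.778$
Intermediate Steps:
$q{\left(s \right)} = \frac{1}{s^{2}}$ ($q{\left(s \right)} = \frac{3 \frac{1}{s^{2}}}{3} = \frac{1}{s^{2}}$)
$Z{\left(F \right)} = 2 F$
$L{\left(g,w \right)} = - \frac{7}{3}$ ($L{\left(g,w \right)} = \frac{4}{3} - \frac{3 + 2 \cdot 4}{3} = \frac{4}{3} - \frac{3 + 8}{3} = \frac{4}{3} - \frac{11}{3} = - \frac{7}{3}$)
$\left(L{\left(-2,3 \right)} + q{\left(-3 \right)}\right) k{\left(8,4 \right)} = \left(- \frac{7}{3} + \frac{1}{9}\right) 8 = \left(- \frac{20}{9}\right) 8 = - \frac{160}{9}$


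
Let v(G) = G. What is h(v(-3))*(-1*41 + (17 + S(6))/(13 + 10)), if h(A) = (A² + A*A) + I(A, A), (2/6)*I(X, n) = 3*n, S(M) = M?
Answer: 360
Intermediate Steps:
I(X, n) = 9*n (I(X, n) = 3*(3*n) = 9*n)
h(A) = 2*A² + 9*A (h(A) = (A² + A*A) + 9*A = (A² + A²) + 9*A = 2*A² + 9*A)
h(v(-3))*(-1*41 + (17 + S(6))/(13 + 10)) = (-3*(9 + 2*(-3)))*(-1*41 + (17 + 6)/(13 + 10)) = (-3*(9 - 6))*(-41 + 23/23) = (-3*3)*(-41 + 23*(1/23)) = -9*(-41 + 1) = -9*(-40) = 360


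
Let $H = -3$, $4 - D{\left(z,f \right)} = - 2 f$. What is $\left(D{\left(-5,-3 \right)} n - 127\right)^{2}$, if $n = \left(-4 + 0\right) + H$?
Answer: $12769$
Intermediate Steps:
$D{\left(z,f \right)} = 4 + 2 f$ ($D{\left(z,f \right)} = 4 - - 2 f = 4 + 2 f$)
$n = -7$ ($n = \left(-4 + 0\right) - 3 = -4 - 3 = -7$)
$\left(D{\left(-5,-3 \right)} n - 127\right)^{2} = \left(\left(4 + 2 \left(-3\right)\right) \left(-7\right) - 127\right)^{2} = \left(\left(4 - 6\right) \left(-7\right) - 127\right)^{2} = \left(\left(-2\right) \left(-7\right) - 127\right)^{2} = \left(14 - 127\right)^{2} = \left(-113\right)^{2} = 12769$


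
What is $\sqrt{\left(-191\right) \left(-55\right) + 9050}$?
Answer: $\sqrt{19555} \approx 139.84$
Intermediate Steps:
$\sqrt{\left(-191\right) \left(-55\right) + 9050} = \sqrt{10505 + 9050} = \sqrt{19555}$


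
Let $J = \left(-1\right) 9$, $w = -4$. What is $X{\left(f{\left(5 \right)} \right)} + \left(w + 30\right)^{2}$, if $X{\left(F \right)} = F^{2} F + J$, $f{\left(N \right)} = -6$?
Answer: $451$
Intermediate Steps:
$J = -9$
$X{\left(F \right)} = -9 + F^{3}$ ($X{\left(F \right)} = F^{2} F - 9 = F^{3} - 9 = -9 + F^{3}$)
$X{\left(f{\left(5 \right)} \right)} + \left(w + 30\right)^{2} = \left(-9 + \left(-6\right)^{3}\right) + \left(-4 + 30\right)^{2} = \left(-9 - 216\right) + 26^{2} = -225 + 676 = 451$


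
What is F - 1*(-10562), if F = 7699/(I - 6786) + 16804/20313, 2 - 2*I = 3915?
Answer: 3751316204776/355172805 ≈ 10562.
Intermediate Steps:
I = -3913/2 (I = 1 - ½*3915 = 1 - 3915/2 = -3913/2 ≈ -1956.5)
F = -18961634/355172805 (F = 7699/(-3913/2 - 6786) + 16804/20313 = 7699/(-17485/2) + 16804*(1/20313) = 7699*(-2/17485) + 16804/20313 = -15398/17485 + 16804/20313 = -18961634/355172805 ≈ -0.053387)
F - 1*(-10562) = -18961634/355172805 - 1*(-10562) = -18961634/355172805 + 10562 = 3751316204776/355172805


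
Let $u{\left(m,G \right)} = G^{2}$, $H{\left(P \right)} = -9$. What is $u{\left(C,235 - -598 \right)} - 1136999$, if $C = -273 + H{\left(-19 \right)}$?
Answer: $-443110$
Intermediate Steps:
$C = -282$ ($C = -273 - 9 = -282$)
$u{\left(C,235 - -598 \right)} - 1136999 = \left(235 - -598\right)^{2} - 1136999 = \left(235 + 598\right)^{2} - 1136999 = 833^{2} - 1136999 = 693889 - 1136999 = -443110$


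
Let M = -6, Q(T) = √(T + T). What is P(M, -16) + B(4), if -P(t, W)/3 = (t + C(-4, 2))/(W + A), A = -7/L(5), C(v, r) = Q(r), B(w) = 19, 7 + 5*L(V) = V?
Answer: 27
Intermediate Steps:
L(V) = -7/5 + V/5
Q(T) = √2*√T (Q(T) = √(2*T) = √2*√T)
C(v, r) = √2*√r
A = 35/2 (A = -7/(-7/5 + (⅕)*5) = -7/(-7/5 + 1) = -7/(-⅖) = -7*(-5/2) = 35/2 ≈ 17.500)
P(t, W) = -3*(2 + t)/(35/2 + W) (P(t, W) = -3*(t + √2*√2)/(W + 35/2) = -3*(t + 2)/(35/2 + W) = -3*(2 + t)/(35/2 + W))
P(M, -16) + B(4) = 6*(-2 - 1*(-6))/(35 + 2*(-16)) + 19 = 6*(-2 + 6)/(35 - 32) + 19 = 6*4/3 + 19 = 6*(⅓)*4 + 19 = 8 + 19 = 27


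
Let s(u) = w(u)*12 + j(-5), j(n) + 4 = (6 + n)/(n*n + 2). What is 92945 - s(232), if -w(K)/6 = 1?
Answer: 2511566/27 ≈ 93021.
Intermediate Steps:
w(K) = -6 (w(K) = -6*1 = -6)
j(n) = -4 + (6 + n)/(2 + n²) (j(n) = -4 + (6 + n)/(n*n + 2) = -4 + (6 + n)/(n² + 2) = -4 + (6 + n)/(2 + n²))
s(u) = -2051/27 (s(u) = -6*12 + (-2 - 5 - 4*(-5)²)/(2 + (-5)²) = -72 + (-2 - 5 - 4*25)/(2 + 25) = -72 + (-2 - 5 - 100)/27 = -72 + (1/27)*(-107) = -72 - 107/27 = -2051/27)
92945 - s(232) = 92945 - 1*(-2051/27) = 92945 + 2051/27 = 2511566/27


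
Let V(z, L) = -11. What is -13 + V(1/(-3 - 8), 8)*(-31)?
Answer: 328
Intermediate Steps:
-13 + V(1/(-3 - 8), 8)*(-31) = -13 - 11*(-31) = -13 + 341 = 328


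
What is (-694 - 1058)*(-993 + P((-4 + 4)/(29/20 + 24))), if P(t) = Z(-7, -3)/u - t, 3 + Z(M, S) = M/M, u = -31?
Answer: 53928312/31 ≈ 1.7396e+6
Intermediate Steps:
Z(M, S) = -2 (Z(M, S) = -3 + M/M = -3 + 1 = -2)
P(t) = 2/31 - t (P(t) = -2/(-31) - t = -2*(-1/31) - t = 2/31 - t)
(-694 - 1058)*(-993 + P((-4 + 4)/(29/20 + 24))) = (-694 - 1058)*(-993 + (2/31 - (-4 + 4)/(29/20 + 24))) = -1752*(-993 + (2/31 - 0/(29*(1/20) + 24))) = -1752*(-993 + (2/31 - 0/(29/20 + 24))) = -1752*(-993 + (2/31 - 0/509/20)) = -1752*(-993 + (2/31 - 0*20/509)) = -1752*(-993 + (2/31 - 1*0)) = -1752*(-993 + (2/31 + 0)) = -1752*(-993 + 2/31) = -1752*(-30781/31) = 53928312/31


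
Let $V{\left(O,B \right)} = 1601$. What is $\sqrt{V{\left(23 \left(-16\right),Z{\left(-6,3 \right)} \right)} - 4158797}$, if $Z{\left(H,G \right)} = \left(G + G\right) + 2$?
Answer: $2 i \sqrt{1039299} \approx 2038.9 i$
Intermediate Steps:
$Z{\left(H,G \right)} = 2 + 2 G$ ($Z{\left(H,G \right)} = 2 G + 2 = 2 + 2 G$)
$\sqrt{V{\left(23 \left(-16\right),Z{\left(-6,3 \right)} \right)} - 4158797} = \sqrt{1601 - 4158797} = \sqrt{-4157196} = 2 i \sqrt{1039299}$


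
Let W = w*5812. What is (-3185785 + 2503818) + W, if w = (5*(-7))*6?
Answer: -1902487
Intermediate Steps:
w = -210 (w = -35*6 = -210)
W = -1220520 (W = -210*5812 = -1220520)
(-3185785 + 2503818) + W = (-3185785 + 2503818) - 1220520 = -681967 - 1220520 = -1902487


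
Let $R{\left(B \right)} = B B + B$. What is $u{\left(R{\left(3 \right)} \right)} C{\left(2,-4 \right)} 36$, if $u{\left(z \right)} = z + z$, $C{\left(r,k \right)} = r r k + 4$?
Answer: $-10368$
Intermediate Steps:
$R{\left(B \right)} = B + B^{2}$ ($R{\left(B \right)} = B^{2} + B = B + B^{2}$)
$C{\left(r,k \right)} = 4 + k r^{2}$ ($C{\left(r,k \right)} = r^{2} k + 4 = k r^{2} + 4 = 4 + k r^{2}$)
$u{\left(z \right)} = 2 z$
$u{\left(R{\left(3 \right)} \right)} C{\left(2,-4 \right)} 36 = 2 \cdot 3 \left(1 + 3\right) \left(4 - 4 \cdot 2^{2}\right) 36 = 2 \cdot 3 \cdot 4 \left(4 - 16\right) 36 = 2 \cdot 12 \left(4 - 16\right) 36 = 24 \left(-12\right) 36 = \left(-288\right) 36 = -10368$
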